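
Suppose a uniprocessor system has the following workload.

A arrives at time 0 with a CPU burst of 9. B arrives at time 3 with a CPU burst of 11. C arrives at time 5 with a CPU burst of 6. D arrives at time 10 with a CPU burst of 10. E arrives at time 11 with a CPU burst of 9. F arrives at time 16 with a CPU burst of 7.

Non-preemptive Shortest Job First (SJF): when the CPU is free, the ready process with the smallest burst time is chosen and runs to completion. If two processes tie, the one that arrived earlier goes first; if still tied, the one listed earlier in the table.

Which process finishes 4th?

Gantt: | A 0-9 | C 9-15 | E 15-24 | F 24-31 | D 31-41 | B 41-52 |
Completion: A=9  B=52  C=15  D=41  E=24  F=31
Turnaround (C−A): A=9  B=49  C=10  D=31  E=13  F=15
Finish order: A → C → E → F → D → B

F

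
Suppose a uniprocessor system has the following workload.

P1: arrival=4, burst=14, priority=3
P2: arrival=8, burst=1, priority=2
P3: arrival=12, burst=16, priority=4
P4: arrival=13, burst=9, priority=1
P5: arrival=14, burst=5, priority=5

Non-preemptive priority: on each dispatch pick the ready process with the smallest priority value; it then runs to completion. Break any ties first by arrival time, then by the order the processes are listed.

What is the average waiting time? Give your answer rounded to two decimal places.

14.00

Schedule: | idle 0-4 | P1 4-18 | P4 18-27 | P2 27-28 | P3 28-44 | P5 44-49 |
Completion: P1=18  P2=28  P3=44  P4=27  P5=49
Turnaround (C−A): P1=14  P2=20  P3=32  P4=14  P5=35
Waiting times: P1=0, P2=19, P3=16, P4=5, P5=30
Average waiting = (0+19+16+5+30) / 5 = 70/5 = 14.00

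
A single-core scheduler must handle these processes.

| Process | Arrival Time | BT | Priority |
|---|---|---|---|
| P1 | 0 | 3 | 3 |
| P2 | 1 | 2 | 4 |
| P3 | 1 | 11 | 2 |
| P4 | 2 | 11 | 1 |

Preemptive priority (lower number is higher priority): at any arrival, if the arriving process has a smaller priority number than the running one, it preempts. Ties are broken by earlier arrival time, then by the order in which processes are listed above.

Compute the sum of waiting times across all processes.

57

Timeline: | P1 0-1 | P3 1-2 | P4 2-13 | P3 13-23 | P1 23-25 | P2 25-27 |
Completion: P1=25  P2=27  P3=23  P4=13
Turnaround (C−A): P1=25  P2=26  P3=22  P4=11
Waiting = turnaround − burst: P1=22, P2=24, P3=11, P4=0
Total waiting = 22 + 24 + 11 + 0 = 57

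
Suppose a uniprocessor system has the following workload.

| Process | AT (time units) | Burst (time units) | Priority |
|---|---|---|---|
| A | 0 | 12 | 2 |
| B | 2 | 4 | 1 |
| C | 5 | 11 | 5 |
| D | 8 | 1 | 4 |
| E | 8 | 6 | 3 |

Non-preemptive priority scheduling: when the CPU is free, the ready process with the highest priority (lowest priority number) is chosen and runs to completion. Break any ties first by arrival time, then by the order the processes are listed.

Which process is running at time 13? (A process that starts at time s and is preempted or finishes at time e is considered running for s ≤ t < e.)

B

Gantt: | A 0-12 | B 12-16 | E 16-22 | D 22-23 | C 23-34 |
Completion: A=12  B=16  C=34  D=23  E=22
Turnaround (C−A): A=12  B=14  C=29  D=15  E=14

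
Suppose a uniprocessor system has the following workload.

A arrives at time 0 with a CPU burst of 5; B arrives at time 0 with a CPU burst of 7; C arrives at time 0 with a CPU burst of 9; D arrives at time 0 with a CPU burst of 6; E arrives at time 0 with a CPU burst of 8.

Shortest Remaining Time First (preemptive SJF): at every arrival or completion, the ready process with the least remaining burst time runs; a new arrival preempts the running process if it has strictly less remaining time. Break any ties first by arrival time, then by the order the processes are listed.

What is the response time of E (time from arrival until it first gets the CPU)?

18

Gantt: | A 0-5 | D 5-11 | B 11-18 | E 18-26 | C 26-35 |
Completion: A=5  B=18  C=35  D=11  E=26
Turnaround (C−A): A=5  B=18  C=35  D=11  E=26
Response(E) = first start − arrival = 18 − 0 = 18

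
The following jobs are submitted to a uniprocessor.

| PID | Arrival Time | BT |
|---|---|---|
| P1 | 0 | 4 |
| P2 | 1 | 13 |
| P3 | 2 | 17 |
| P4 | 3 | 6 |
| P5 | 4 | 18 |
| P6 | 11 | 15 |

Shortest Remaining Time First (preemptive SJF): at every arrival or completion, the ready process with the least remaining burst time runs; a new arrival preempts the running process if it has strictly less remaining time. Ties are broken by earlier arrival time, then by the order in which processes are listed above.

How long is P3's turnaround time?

Gantt: | P1 0-4 | P4 4-10 | P2 10-23 | P6 23-38 | P3 38-55 | P5 55-73 |
Completion: P1=4  P2=23  P3=55  P4=10  P5=73  P6=38
Turnaround (C−A): P1=4  P2=22  P3=53  P4=7  P5=69  P6=27
Turnaround(P3) = completion − arrival = 55 − 2 = 53

53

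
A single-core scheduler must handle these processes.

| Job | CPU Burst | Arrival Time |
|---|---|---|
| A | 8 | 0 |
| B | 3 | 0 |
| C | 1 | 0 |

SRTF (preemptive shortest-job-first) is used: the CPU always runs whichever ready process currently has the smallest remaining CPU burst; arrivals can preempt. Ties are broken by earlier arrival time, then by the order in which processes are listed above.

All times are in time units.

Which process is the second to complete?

Schedule: | C 0-1 | B 1-4 | A 4-12 |
Completion: A=12  B=4  C=1
Turnaround (C−A): A=12  B=4  C=1
Finish order: C → B → A

B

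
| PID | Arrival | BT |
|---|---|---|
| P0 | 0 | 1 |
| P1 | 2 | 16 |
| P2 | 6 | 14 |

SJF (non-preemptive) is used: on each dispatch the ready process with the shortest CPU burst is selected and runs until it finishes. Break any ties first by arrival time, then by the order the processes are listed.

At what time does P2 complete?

Schedule: | P0 0-1 | idle 1-2 | P1 2-18 | P2 18-32 |
Completion: P0=1  P1=18  P2=32
Turnaround (C−A): P0=1  P1=16  P2=26

32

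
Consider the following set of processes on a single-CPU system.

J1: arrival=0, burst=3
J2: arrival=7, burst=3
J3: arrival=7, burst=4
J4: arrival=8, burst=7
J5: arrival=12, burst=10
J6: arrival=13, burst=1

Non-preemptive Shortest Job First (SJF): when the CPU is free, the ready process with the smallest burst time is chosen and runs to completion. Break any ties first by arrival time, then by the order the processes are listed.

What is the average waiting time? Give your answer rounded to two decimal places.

Gantt: | J1 0-3 | idle 3-7 | J2 7-10 | J3 10-14 | J6 14-15 | J4 15-22 | J5 22-32 |
Completion: J1=3  J2=10  J3=14  J4=22  J5=32  J6=15
Turnaround (C−A): J1=3  J2=3  J3=7  J4=14  J5=20  J6=2
Waiting times: J1=0, J2=0, J3=3, J4=7, J5=10, J6=1
Average waiting = (0+0+3+7+10+1) / 6 = 21/6 = 3.50

3.50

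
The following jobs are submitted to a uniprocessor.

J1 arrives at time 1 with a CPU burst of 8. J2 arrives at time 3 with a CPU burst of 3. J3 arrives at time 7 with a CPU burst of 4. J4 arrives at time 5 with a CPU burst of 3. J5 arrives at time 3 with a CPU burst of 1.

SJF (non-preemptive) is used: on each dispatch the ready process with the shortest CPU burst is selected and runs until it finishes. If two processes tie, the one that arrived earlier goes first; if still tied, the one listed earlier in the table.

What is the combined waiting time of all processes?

30

Schedule: | idle 0-1 | J1 1-9 | J5 9-10 | J2 10-13 | J4 13-16 | J3 16-20 |
Completion: J1=9  J2=13  J3=20  J4=16  J5=10
Waiting = turnaround − burst: J1=0, J2=7, J3=9, J4=8, J5=6
Total waiting = 0 + 7 + 9 + 8 + 6 = 30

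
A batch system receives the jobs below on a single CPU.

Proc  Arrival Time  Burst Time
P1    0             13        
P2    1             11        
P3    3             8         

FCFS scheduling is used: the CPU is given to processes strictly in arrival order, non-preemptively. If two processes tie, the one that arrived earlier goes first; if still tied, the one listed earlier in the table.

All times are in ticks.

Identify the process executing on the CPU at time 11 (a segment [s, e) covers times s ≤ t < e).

P1

Timeline: | P1 0-13 | P2 13-24 | P3 24-32 |
Completion: P1=13  P2=24  P3=32
Turnaround (C−A): P1=13  P2=23  P3=29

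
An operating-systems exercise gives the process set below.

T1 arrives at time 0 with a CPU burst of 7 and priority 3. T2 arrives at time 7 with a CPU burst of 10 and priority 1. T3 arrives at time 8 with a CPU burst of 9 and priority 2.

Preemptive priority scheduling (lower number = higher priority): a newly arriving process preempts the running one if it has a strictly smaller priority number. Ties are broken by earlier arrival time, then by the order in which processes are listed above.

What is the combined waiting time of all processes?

9

Schedule: | T1 0-7 | T2 7-17 | T3 17-26 |
Completion: T1=7  T2=17  T3=26
Turnaround (C−A): T1=7  T2=10  T3=18
Waiting = turnaround − burst: T1=0, T2=0, T3=9
Total waiting = 0 + 0 + 9 = 9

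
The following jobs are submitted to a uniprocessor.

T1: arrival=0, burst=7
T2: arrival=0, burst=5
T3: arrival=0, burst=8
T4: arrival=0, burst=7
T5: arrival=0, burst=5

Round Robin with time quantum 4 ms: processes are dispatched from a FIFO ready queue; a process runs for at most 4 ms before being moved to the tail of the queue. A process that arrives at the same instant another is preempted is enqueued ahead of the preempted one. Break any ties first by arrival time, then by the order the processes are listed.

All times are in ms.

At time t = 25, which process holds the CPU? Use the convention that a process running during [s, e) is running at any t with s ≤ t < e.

T3

Schedule: | T1 0-4 | T2 4-8 | T3 8-12 | T4 12-16 | T5 16-20 | T1 20-23 | T2 23-24 | T3 24-28 | T4 28-31 | T5 31-32 |
Completion: T1=23  T2=24  T3=28  T4=31  T5=32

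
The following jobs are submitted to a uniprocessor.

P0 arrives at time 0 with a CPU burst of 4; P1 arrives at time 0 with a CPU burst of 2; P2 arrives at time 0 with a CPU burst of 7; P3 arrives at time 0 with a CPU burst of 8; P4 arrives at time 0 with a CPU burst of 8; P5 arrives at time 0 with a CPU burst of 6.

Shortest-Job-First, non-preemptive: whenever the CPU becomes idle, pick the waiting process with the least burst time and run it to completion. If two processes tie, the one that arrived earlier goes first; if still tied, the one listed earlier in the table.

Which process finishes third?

P5

Gantt: | P1 0-2 | P0 2-6 | P5 6-12 | P2 12-19 | P3 19-27 | P4 27-35 |
Completion: P0=6  P1=2  P2=19  P3=27  P4=35  P5=12
Turnaround (C−A): P0=6  P1=2  P2=19  P3=27  P4=35  P5=12
Finish order: P1 → P0 → P5 → P2 → P3 → P4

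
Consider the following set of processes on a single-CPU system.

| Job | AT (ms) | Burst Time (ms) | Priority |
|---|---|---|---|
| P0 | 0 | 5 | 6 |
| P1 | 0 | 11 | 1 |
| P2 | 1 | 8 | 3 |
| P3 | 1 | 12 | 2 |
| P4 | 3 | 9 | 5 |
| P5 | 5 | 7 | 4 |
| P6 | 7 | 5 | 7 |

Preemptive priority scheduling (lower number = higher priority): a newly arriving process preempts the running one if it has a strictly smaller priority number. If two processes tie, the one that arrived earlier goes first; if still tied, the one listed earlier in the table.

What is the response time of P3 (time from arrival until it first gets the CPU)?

Schedule: | P1 0-11 | P3 11-23 | P2 23-31 | P5 31-38 | P4 38-47 | P0 47-52 | P6 52-57 |
Completion: P0=52  P1=11  P2=31  P3=23  P4=47  P5=38  P6=57
Turnaround (C−A): P0=52  P1=11  P2=30  P3=22  P4=44  P5=33  P6=50
Response(P3) = first start − arrival = 11 − 1 = 10

10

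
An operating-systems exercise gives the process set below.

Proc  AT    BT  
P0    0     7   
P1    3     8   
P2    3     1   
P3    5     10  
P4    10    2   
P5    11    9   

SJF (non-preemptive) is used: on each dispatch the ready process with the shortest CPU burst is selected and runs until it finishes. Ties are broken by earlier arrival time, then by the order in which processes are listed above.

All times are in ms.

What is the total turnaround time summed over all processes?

Gantt: | P0 0-7 | P2 7-8 | P1 8-16 | P4 16-18 | P5 18-27 | P3 27-37 |
Completion: P0=7  P1=16  P2=8  P3=37  P4=18  P5=27
Turnaround (C−A): P0=7  P1=13  P2=5  P3=32  P4=8  P5=16
Turnaround = completion − arrival: P0=7, P1=13, P2=5, P3=32, P4=8, P5=16
Total turnaround = 7 + 13 + 5 + 32 + 8 + 16 = 81

81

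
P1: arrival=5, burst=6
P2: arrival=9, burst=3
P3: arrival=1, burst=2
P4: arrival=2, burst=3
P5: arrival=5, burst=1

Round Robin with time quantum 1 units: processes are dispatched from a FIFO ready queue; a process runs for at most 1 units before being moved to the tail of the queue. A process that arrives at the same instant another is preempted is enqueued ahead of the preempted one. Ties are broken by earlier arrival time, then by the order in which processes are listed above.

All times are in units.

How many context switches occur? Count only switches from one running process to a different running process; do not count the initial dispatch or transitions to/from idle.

Schedule: | idle 0-1 | P3 1-2 | P4 2-3 | P3 3-4 | P4 4-5 | P1 5-6 | P5 6-7 | P4 7-8 | P1 8-9 | P2 9-10 | P1 10-11 | P2 11-12 | P1 12-13 | P2 13-14 | P1 14-16 |
Completion: P1=16  P2=14  P3=4  P4=8  P5=7
Turnaround (C−A): P1=11  P2=5  P3=3  P4=6  P5=2

13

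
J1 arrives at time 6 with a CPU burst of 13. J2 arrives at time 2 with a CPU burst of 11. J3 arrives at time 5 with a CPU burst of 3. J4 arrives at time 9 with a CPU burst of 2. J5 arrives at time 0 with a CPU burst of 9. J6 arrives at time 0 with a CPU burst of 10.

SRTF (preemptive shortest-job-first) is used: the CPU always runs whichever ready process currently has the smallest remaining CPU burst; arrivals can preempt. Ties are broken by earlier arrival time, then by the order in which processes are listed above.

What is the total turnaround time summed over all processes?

118

Timeline: | J5 0-5 | J3 5-8 | J5 8-9 | J4 9-11 | J5 11-14 | J6 14-24 | J2 24-35 | J1 35-48 |
Completion: J1=48  J2=35  J3=8  J4=11  J5=14  J6=24
Turnaround = completion − arrival: J1=42, J2=33, J3=3, J4=2, J5=14, J6=24
Total turnaround = 42 + 33 + 3 + 2 + 14 + 24 = 118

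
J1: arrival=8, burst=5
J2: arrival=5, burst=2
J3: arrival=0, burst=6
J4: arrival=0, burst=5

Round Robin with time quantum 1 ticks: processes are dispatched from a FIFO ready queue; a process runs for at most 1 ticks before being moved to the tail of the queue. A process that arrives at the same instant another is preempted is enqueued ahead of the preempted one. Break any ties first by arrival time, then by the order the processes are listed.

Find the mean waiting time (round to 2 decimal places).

Gantt: | J3 0-1 | J4 1-2 | J3 2-3 | J4 3-4 | J3 4-5 | J4 5-6 | J2 6-7 | J3 7-8 | J4 8-9 | J2 9-10 | J1 10-11 | J3 11-12 | J4 12-13 | J1 13-14 | J3 14-15 | J1 15-18 |
Completion: J1=18  J2=10  J3=15  J4=13
Turnaround (C−A): J1=10  J2=5  J3=15  J4=13
Waiting times: J1=5, J2=3, J3=9, J4=8
Average waiting = (5+3+9+8) / 4 = 25/4 = 6.25

6.25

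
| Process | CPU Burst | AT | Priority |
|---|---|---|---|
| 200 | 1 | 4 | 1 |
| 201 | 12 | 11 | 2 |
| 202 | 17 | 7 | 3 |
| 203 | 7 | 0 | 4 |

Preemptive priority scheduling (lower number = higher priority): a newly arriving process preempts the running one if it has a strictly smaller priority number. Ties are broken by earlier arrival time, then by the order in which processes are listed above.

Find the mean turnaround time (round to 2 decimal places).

19.75

Schedule: | 203 0-4 | 200 4-5 | 203 5-7 | 202 7-11 | 201 11-23 | 202 23-36 | 203 36-37 |
Completion: 200=5  201=23  202=36  203=37
Turnaround (C−A): 200=1  201=12  202=29  203=37
Turnaround times: 200=1, 201=12, 202=29, 203=37
Average turnaround = (1+12+29+37) / 4 = 79/4 = 19.75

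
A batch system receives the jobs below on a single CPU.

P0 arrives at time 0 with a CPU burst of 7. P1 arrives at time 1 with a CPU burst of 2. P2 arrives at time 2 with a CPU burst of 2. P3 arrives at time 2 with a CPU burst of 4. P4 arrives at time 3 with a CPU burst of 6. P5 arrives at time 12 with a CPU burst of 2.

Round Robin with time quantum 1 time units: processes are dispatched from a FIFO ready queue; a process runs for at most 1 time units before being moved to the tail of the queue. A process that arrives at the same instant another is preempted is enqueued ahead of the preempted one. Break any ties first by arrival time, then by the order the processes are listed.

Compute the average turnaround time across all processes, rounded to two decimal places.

Schedule: | P0 0-1 | P1 1-2 | P0 2-3 | P2 3-4 | P3 4-5 | P1 5-6 | P4 6-7 | P0 7-8 | P2 8-9 | P3 9-10 | P4 10-11 | P0 11-12 | P3 12-13 | P4 13-14 | P5 14-15 | P0 15-16 | P3 16-17 | P4 17-18 | P5 18-19 | P0 19-20 | P4 20-21 | P0 21-22 | P4 22-23 |
Completion: P0=22  P1=6  P2=9  P3=17  P4=23  P5=19
Turnaround (C−A): P0=22  P1=5  P2=7  P3=15  P4=20  P5=7
Turnaround times: P0=22, P1=5, P2=7, P3=15, P4=20, P5=7
Average turnaround = (22+5+7+15+20+7) / 6 = 76/6 = 12.67

12.67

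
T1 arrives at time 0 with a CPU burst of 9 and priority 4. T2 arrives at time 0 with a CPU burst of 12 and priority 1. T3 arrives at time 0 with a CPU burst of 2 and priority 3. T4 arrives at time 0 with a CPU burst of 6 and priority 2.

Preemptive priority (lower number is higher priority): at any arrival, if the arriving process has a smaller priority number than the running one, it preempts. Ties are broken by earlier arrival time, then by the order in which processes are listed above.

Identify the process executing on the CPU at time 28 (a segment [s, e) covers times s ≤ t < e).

T1

Timeline: | T2 0-12 | T4 12-18 | T3 18-20 | T1 20-29 |
Completion: T1=29  T2=12  T3=20  T4=18
Turnaround (C−A): T1=29  T2=12  T3=20  T4=18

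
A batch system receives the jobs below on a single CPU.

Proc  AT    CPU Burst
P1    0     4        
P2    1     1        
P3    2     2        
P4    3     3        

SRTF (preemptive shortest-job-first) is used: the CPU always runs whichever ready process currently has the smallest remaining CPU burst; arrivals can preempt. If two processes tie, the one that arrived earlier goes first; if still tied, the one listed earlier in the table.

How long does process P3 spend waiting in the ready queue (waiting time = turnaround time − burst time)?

0

Gantt: | P1 0-1 | P2 1-2 | P3 2-4 | P1 4-7 | P4 7-10 |
Completion: P1=7  P2=2  P3=4  P4=10
Waiting(P3) = turnaround − burst = 2 − 2 = 0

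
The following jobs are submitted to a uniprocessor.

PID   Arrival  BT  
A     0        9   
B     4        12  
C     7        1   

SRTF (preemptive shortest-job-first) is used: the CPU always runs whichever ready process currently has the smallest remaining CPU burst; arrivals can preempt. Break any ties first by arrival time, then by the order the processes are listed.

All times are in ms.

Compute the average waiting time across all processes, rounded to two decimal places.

Timeline: | A 0-7 | C 7-8 | A 8-10 | B 10-22 |
Completion: A=10  B=22  C=8
Turnaround (C−A): A=10  B=18  C=1
Waiting times: A=1, B=6, C=0
Average waiting = (1+6+0) / 3 = 7/3 = 2.33

2.33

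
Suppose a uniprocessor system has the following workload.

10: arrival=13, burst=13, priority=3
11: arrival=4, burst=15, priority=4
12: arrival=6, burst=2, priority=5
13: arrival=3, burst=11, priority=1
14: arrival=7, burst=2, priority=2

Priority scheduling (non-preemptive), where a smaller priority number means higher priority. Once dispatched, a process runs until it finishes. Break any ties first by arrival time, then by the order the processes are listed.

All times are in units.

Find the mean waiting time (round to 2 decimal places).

Timeline: | idle 0-3 | 13 3-14 | 14 14-16 | 10 16-29 | 11 29-44 | 12 44-46 |
Completion: 10=29  11=44  12=46  13=14  14=16
Waiting times: 10=3, 11=25, 12=38, 13=0, 14=7
Average waiting = (3+25+38+0+7) / 5 = 73/5 = 14.60

14.60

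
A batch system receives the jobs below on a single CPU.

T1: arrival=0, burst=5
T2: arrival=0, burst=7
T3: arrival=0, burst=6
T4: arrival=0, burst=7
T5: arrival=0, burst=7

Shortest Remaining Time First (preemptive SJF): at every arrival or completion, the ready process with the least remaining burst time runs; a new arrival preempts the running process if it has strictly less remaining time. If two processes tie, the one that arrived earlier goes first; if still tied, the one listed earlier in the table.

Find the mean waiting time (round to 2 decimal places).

Schedule: | T1 0-5 | T3 5-11 | T2 11-18 | T4 18-25 | T5 25-32 |
Completion: T1=5  T2=18  T3=11  T4=25  T5=32
Waiting times: T1=0, T2=11, T3=5, T4=18, T5=25
Average waiting = (0+11+5+18+25) / 5 = 59/5 = 11.80

11.80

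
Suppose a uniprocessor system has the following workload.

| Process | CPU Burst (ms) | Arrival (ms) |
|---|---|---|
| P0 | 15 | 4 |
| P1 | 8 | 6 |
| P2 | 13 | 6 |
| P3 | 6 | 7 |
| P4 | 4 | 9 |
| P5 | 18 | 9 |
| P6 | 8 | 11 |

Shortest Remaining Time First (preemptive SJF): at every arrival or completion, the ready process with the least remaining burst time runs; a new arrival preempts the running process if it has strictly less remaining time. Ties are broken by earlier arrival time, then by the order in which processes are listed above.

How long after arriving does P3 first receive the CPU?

Gantt: | idle 0-4 | P0 4-6 | P1 6-7 | P3 7-13 | P4 13-17 | P1 17-24 | P6 24-32 | P0 32-45 | P2 45-58 | P5 58-76 |
Completion: P0=45  P1=24  P2=58  P3=13  P4=17  P5=76  P6=32
Response(P3) = first start − arrival = 7 − 7 = 0

0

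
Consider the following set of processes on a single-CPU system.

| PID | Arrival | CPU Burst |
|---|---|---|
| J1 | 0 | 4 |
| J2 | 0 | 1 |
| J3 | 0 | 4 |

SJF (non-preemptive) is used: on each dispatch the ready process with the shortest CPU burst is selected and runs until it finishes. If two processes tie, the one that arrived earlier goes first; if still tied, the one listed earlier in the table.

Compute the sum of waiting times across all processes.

Timeline: | J2 0-1 | J1 1-5 | J3 5-9 |
Completion: J1=5  J2=1  J3=9
Waiting = turnaround − burst: J1=1, J2=0, J3=5
Total waiting = 1 + 0 + 5 = 6

6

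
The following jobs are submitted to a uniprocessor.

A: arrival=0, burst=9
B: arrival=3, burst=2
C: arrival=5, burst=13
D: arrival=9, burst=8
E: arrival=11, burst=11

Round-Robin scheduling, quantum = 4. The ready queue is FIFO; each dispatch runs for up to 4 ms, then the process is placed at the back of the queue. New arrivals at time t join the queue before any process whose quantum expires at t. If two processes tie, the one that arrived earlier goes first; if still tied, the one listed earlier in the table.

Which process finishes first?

B

Schedule: | A 0-4 | B 4-6 | A 6-10 | C 10-14 | D 14-18 | A 18-19 | E 19-23 | C 23-27 | D 27-31 | E 31-35 | C 35-39 | E 39-42 | C 42-43 |
Completion: A=19  B=6  C=43  D=31  E=42
Finish order: B → A → D → E → C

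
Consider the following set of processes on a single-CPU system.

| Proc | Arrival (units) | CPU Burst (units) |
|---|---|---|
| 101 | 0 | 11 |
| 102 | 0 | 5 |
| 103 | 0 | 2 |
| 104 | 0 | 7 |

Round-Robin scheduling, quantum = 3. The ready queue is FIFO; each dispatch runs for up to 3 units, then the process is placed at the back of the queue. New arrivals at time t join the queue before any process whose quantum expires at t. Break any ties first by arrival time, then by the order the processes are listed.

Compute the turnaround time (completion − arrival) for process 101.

Schedule: | 101 0-3 | 102 3-6 | 103 6-8 | 104 8-11 | 101 11-14 | 102 14-16 | 104 16-19 | 101 19-22 | 104 22-23 | 101 23-25 |
Completion: 101=25  102=16  103=8  104=23
Turnaround (C−A): 101=25  102=16  103=8  104=23
Turnaround(101) = completion − arrival = 25 − 0 = 25

25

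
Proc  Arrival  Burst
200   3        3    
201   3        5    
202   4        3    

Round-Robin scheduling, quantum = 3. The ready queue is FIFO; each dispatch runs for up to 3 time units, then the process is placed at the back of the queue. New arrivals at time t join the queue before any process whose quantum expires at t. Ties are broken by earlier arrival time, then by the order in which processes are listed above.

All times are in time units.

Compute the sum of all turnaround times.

Timeline: | idle 0-3 | 200 3-6 | 201 6-9 | 202 9-12 | 201 12-14 |
Completion: 200=6  201=14  202=12
Turnaround (C−A): 200=3  201=11  202=8
Turnaround = completion − arrival: 200=3, 201=11, 202=8
Total turnaround = 3 + 11 + 8 = 22

22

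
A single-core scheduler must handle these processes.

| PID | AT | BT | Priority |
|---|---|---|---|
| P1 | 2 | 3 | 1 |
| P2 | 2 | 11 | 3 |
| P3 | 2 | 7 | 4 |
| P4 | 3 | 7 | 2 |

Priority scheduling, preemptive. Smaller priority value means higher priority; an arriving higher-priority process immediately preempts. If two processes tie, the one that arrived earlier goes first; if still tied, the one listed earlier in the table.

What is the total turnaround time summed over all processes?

Gantt: | idle 0-2 | P1 2-5 | P4 5-12 | P2 12-23 | P3 23-30 |
Completion: P1=5  P2=23  P3=30  P4=12
Turnaround = completion − arrival: P1=3, P2=21, P3=28, P4=9
Total turnaround = 3 + 21 + 28 + 9 = 61

61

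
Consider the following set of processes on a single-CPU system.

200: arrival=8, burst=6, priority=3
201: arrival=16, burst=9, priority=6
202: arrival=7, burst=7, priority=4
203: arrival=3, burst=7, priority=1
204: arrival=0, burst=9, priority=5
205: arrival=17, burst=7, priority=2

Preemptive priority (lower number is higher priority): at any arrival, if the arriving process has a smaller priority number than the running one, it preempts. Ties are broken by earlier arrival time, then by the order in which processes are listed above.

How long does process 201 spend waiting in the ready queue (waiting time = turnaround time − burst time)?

20

Timeline: | 204 0-3 | 203 3-10 | 200 10-16 | 202 16-17 | 205 17-24 | 202 24-30 | 204 30-36 | 201 36-45 |
Completion: 200=16  201=45  202=30  203=10  204=36  205=24
Waiting(201) = turnaround − burst = 29 − 9 = 20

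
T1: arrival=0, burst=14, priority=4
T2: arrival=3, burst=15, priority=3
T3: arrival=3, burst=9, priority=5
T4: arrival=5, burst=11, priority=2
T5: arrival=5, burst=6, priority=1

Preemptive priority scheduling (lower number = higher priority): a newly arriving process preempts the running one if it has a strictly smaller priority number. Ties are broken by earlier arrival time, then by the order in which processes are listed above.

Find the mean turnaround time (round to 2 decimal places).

30.60

Gantt: | T1 0-3 | T2 3-5 | T5 5-11 | T4 11-22 | T2 22-35 | T1 35-46 | T3 46-55 |
Completion: T1=46  T2=35  T3=55  T4=22  T5=11
Turnaround (C−A): T1=46  T2=32  T3=52  T4=17  T5=6
Turnaround times: T1=46, T2=32, T3=52, T4=17, T5=6
Average turnaround = (46+32+52+17+6) / 5 = 153/5 = 30.60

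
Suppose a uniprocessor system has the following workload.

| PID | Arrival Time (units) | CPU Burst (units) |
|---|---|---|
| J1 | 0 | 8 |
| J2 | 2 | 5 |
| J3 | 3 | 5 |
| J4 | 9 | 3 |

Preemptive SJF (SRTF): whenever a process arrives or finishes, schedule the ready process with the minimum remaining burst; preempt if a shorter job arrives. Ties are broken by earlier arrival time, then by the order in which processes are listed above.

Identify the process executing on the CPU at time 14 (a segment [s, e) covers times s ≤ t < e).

Schedule: | J1 0-2 | J2 2-7 | J3 7-12 | J4 12-15 | J1 15-21 |
Completion: J1=21  J2=7  J3=12  J4=15
Turnaround (C−A): J1=21  J2=5  J3=9  J4=6

J4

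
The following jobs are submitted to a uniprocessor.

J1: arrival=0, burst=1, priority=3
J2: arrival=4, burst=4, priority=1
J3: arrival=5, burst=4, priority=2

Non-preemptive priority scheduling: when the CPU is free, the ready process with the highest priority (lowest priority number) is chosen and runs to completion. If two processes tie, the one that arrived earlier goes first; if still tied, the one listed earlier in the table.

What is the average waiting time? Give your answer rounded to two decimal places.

Schedule: | J1 0-1 | idle 1-4 | J2 4-8 | J3 8-12 |
Completion: J1=1  J2=8  J3=12
Turnaround (C−A): J1=1  J2=4  J3=7
Waiting times: J1=0, J2=0, J3=3
Average waiting = (0+0+3) / 3 = 3/3 = 1.00

1.00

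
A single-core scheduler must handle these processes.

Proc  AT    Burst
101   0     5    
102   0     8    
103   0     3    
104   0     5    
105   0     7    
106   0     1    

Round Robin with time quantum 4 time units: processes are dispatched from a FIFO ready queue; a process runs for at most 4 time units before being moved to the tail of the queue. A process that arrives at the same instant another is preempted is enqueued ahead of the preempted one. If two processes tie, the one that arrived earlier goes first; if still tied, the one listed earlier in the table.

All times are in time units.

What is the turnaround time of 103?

11

Gantt: | 101 0-4 | 102 4-8 | 103 8-11 | 104 11-15 | 105 15-19 | 106 19-20 | 101 20-21 | 102 21-25 | 104 25-26 | 105 26-29 |
Completion: 101=21  102=25  103=11  104=26  105=29  106=20
Turnaround (C−A): 101=21  102=25  103=11  104=26  105=29  106=20
Turnaround(103) = completion − arrival = 11 − 0 = 11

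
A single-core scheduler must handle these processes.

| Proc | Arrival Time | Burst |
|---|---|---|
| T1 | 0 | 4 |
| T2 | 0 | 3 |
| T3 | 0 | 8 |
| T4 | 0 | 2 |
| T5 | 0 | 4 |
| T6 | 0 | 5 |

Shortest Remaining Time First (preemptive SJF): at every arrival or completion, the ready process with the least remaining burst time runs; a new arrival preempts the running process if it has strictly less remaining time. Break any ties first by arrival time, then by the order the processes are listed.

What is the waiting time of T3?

18

Timeline: | T4 0-2 | T2 2-5 | T1 5-9 | T5 9-13 | T6 13-18 | T3 18-26 |
Completion: T1=9  T2=5  T3=26  T4=2  T5=13  T6=18
Waiting(T3) = turnaround − burst = 26 − 8 = 18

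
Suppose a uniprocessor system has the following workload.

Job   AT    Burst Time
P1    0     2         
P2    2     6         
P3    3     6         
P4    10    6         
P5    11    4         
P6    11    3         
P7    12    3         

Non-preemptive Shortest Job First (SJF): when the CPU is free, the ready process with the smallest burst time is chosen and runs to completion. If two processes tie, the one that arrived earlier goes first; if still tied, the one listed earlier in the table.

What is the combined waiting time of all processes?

36

Timeline: | P1 0-2 | P2 2-8 | P3 8-14 | P6 14-17 | P7 17-20 | P5 20-24 | P4 24-30 |
Completion: P1=2  P2=8  P3=14  P4=30  P5=24  P6=17  P7=20
Waiting = turnaround − burst: P1=0, P2=0, P3=5, P4=14, P5=9, P6=3, P7=5
Total waiting = 0 + 0 + 5 + 14 + 9 + 3 + 5 = 36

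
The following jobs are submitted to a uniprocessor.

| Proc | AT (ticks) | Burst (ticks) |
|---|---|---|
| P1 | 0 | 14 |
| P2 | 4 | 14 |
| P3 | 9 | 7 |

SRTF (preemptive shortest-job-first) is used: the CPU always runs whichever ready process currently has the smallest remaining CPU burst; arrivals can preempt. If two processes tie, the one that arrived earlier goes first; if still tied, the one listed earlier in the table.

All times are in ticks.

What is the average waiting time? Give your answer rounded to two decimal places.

7.33

Gantt: | P1 0-14 | P3 14-21 | P2 21-35 |
Completion: P1=14  P2=35  P3=21
Waiting times: P1=0, P2=17, P3=5
Average waiting = (0+17+5) / 3 = 22/3 = 7.33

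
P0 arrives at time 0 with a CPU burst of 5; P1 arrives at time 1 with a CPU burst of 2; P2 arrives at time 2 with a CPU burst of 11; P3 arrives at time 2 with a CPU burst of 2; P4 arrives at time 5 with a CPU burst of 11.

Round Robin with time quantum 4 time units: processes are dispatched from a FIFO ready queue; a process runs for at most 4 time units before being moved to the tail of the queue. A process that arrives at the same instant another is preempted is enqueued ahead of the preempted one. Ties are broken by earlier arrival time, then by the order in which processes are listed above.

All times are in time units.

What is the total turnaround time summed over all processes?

80

Timeline: | P0 0-4 | P1 4-6 | P2 6-10 | P3 10-12 | P0 12-13 | P4 13-17 | P2 17-21 | P4 21-25 | P2 25-28 | P4 28-31 |
Completion: P0=13  P1=6  P2=28  P3=12  P4=31
Turnaround = completion − arrival: P0=13, P1=5, P2=26, P3=10, P4=26
Total turnaround = 13 + 5 + 26 + 10 + 26 = 80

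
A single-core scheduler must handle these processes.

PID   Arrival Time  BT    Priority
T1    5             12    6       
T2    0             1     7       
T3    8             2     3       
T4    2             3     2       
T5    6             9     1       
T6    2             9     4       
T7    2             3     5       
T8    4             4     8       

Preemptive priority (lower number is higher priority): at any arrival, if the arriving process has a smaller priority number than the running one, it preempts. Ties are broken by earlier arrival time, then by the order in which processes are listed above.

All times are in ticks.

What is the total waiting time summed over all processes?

103

Schedule: | T2 0-1 | idle 1-2 | T4 2-5 | T6 5-6 | T5 6-15 | T3 15-17 | T6 17-25 | T7 25-28 | T1 28-40 | T8 40-44 |
Completion: T1=40  T2=1  T3=17  T4=5  T5=15  T6=25  T7=28  T8=44
Turnaround (C−A): T1=35  T2=1  T3=9  T4=3  T5=9  T6=23  T7=26  T8=40
Waiting = turnaround − burst: T1=23, T2=0, T3=7, T4=0, T5=0, T6=14, T7=23, T8=36
Total waiting = 23 + 0 + 7 + 0 + 0 + 14 + 23 + 36 = 103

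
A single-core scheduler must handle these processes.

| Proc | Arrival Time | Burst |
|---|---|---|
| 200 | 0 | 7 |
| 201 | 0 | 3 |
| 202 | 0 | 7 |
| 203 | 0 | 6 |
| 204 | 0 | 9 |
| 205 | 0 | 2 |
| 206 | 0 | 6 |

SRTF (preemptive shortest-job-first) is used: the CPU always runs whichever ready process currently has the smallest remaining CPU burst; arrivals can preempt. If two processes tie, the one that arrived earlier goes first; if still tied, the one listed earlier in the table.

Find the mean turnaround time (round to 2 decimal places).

18.57

Schedule: | 205 0-2 | 201 2-5 | 203 5-11 | 206 11-17 | 200 17-24 | 202 24-31 | 204 31-40 |
Completion: 200=24  201=5  202=31  203=11  204=40  205=2  206=17
Turnaround times: 200=24, 201=5, 202=31, 203=11, 204=40, 205=2, 206=17
Average turnaround = (24+5+31+11+40+2+17) / 7 = 130/7 = 18.57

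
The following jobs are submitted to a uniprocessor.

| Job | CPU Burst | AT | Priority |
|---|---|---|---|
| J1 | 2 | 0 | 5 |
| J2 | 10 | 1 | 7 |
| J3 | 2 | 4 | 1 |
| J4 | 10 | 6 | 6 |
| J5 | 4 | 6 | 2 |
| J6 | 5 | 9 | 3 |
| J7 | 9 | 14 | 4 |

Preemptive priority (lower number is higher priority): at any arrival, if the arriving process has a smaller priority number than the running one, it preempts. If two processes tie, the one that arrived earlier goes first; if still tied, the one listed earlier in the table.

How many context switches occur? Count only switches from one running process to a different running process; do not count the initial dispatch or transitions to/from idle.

7

Schedule: | J1 0-2 | J2 2-4 | J3 4-6 | J5 6-10 | J6 10-15 | J7 15-24 | J4 24-34 | J2 34-42 |
Completion: J1=2  J2=42  J3=6  J4=34  J5=10  J6=15  J7=24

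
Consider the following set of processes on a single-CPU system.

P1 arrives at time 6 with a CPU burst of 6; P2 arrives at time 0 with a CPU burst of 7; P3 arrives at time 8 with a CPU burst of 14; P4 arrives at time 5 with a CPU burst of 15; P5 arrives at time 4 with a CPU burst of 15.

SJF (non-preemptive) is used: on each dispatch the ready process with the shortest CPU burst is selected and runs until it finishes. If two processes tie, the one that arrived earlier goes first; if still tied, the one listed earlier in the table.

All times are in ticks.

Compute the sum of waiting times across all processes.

66

Gantt: | P2 0-7 | P1 7-13 | P3 13-27 | P5 27-42 | P4 42-57 |
Completion: P1=13  P2=7  P3=27  P4=57  P5=42
Turnaround (C−A): P1=7  P2=7  P3=19  P4=52  P5=38
Waiting = turnaround − burst: P1=1, P2=0, P3=5, P4=37, P5=23
Total waiting = 1 + 0 + 5 + 37 + 23 = 66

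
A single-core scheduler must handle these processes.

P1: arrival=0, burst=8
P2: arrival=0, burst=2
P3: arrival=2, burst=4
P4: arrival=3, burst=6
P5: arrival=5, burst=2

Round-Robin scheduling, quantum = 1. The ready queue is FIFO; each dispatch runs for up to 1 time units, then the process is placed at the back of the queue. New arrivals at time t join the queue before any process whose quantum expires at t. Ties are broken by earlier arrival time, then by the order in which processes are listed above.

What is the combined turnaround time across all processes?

67

Timeline: | P1 0-1 | P2 1-2 | P1 2-3 | P3 3-4 | P2 4-5 | P4 5-6 | P1 6-7 | P3 7-8 | P5 8-9 | P4 9-10 | P1 10-11 | P3 11-12 | P5 12-13 | P4 13-14 | P1 14-15 | P3 15-16 | P4 16-17 | P1 17-18 | P4 18-19 | P1 19-20 | P4 20-21 | P1 21-22 |
Completion: P1=22  P2=5  P3=16  P4=21  P5=13
Turnaround (C−A): P1=22  P2=5  P3=14  P4=18  P5=8
Turnaround = completion − arrival: P1=22, P2=5, P3=14, P4=18, P5=8
Total turnaround = 22 + 5 + 14 + 18 + 8 = 67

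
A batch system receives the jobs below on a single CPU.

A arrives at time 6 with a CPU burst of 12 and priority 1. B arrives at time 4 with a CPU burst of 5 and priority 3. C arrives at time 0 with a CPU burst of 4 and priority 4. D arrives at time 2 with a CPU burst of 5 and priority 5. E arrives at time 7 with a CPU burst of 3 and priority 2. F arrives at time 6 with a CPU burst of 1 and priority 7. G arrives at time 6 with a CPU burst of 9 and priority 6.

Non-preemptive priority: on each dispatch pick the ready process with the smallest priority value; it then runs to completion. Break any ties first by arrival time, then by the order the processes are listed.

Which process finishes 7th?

Timeline: | C 0-4 | B 4-9 | A 9-21 | E 21-24 | D 24-29 | G 29-38 | F 38-39 |
Completion: A=21  B=9  C=4  D=29  E=24  F=39  G=38
Turnaround (C−A): A=15  B=5  C=4  D=27  E=17  F=33  G=32
Finish order: C → B → A → E → D → G → F

F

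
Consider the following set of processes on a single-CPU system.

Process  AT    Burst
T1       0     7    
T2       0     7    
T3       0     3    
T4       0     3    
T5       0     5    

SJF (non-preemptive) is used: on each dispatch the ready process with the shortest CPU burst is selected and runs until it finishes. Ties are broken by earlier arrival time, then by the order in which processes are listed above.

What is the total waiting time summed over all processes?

38

Schedule: | T3 0-3 | T4 3-6 | T5 6-11 | T1 11-18 | T2 18-25 |
Completion: T1=18  T2=25  T3=3  T4=6  T5=11
Turnaround (C−A): T1=18  T2=25  T3=3  T4=6  T5=11
Waiting = turnaround − burst: T1=11, T2=18, T3=0, T4=3, T5=6
Total waiting = 11 + 18 + 0 + 3 + 6 = 38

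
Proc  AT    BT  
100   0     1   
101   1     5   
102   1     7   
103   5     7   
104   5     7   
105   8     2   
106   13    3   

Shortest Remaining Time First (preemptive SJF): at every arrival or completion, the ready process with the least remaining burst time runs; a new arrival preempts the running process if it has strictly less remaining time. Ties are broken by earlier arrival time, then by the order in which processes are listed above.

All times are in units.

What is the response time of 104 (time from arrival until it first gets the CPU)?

20

Gantt: | 100 0-1 | 101 1-6 | 102 6-8 | 105 8-10 | 102 10-15 | 106 15-18 | 103 18-25 | 104 25-32 |
Completion: 100=1  101=6  102=15  103=25  104=32  105=10  106=18
Response(104) = first start − arrival = 25 − 5 = 20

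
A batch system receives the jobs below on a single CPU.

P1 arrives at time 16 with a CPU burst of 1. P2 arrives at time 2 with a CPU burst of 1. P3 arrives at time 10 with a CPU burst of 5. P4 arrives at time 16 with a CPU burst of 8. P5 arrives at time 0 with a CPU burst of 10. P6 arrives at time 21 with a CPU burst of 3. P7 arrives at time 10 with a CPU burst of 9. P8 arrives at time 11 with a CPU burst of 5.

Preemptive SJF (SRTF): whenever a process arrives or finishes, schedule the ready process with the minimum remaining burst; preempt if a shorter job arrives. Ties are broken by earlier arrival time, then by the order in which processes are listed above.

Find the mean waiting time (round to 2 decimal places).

5.13

Gantt: | P5 0-2 | P2 2-3 | P5 3-11 | P3 11-16 | P1 16-17 | P8 17-22 | P6 22-25 | P4 25-33 | P7 33-42 |
Completion: P1=17  P2=3  P3=16  P4=33  P5=11  P6=25  P7=42  P8=22
Turnaround (C−A): P1=1  P2=1  P3=6  P4=17  P5=11  P6=4  P7=32  P8=11
Waiting times: P1=0, P2=0, P3=1, P4=9, P5=1, P6=1, P7=23, P8=6
Average waiting = (0+0+1+9+1+1+23+6) / 8 = 41/8 = 5.13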